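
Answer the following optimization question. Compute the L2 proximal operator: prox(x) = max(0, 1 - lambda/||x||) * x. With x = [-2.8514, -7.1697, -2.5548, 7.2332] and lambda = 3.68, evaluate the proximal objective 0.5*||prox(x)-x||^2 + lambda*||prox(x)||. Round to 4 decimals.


Step 1: Compute ||x||.
||x|| = 10.8803
Step 2: Compute scaling factor.
scale = max(0, 1 - 3.68/10.8803) = 0.6618
Step 3: prox(x) = [-1.887, -4.7447, -1.6907, 4.7867]
||prox(x)|| = 7.2003
Step 4: Proximal objective.
0.5*||prox-x||^2 = 6.7712
lambda*||prox|| = 26.4971
Total = 33.2684


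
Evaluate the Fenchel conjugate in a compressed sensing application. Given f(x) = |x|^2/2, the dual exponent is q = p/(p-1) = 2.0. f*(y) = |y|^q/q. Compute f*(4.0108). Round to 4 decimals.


The conjugate exponent q satisfies 1/p + 1/q = 1.
p = 2, so q = 2/(2 - 1) = 2.0
|y|^q = 4.0108^2.0 = 16.0865
f*(4.0108) = 16.0865 / 2.0 = 8.0433


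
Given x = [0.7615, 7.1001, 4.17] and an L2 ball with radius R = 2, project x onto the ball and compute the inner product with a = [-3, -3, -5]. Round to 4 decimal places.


Step 1: Compute ||x|| (intermediates to 6 decimals).
||x|| = sqrt(0.7615^2 + 7.1001^2 + 4.17^2) = 8.269232
Step 2: Project.
Since ||x|| > R, scale = R/||x|| = 2/8.269232 = 0.24186, proj(x) = scale * x
proj(x) = [0.184176, 1.71723, 1.008556]
Step 3: Dot product.
a^T * proj(x) = -3*0.184176 - 3*1.71723 - 5*1.008556 = -10.747


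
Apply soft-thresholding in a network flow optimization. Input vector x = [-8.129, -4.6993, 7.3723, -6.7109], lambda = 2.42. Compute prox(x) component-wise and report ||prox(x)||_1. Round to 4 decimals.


Soft-thresholding with lambda = 2.42:
prox(-8.129) = sign(-8.129)*max(|-8.129| - 2.42, 0) = -5.709
prox(-4.6993) = sign(-4.6993)*max(|-4.6993| - 2.42, 0) = -2.2793
prox(7.3723) = sign(7.3723)*max(|7.3723| - 2.42, 0) = 4.9523
prox(-6.7109) = sign(-6.7109)*max(|-6.7109| - 2.42, 0) = -4.2909
prox(x) = [-5.709, -2.2793, 4.9523, -4.2909]
||prox(x)||_1 = 5.709 + 2.2793 + 4.9523 + 4.2909 = 17.2315


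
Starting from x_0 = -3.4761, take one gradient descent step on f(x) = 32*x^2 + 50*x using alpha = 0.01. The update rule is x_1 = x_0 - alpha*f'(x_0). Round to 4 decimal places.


We compute the gradient at x_0 and apply the update.
f'(x) = 64*x + 50
f'(-3.4761) = 64*-3.4761 + 50 = -172.4704
x_1 = -3.4761 - 0.01*-172.4704 = -1.7514


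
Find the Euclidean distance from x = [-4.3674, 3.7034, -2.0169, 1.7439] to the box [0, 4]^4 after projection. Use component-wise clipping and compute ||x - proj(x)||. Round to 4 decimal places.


Project each component onto [0, 4].
clip(-4.3674) = 0.0, clip(3.7034) = 3.7034, clip(-2.0169) = 0.0, clip(1.7439) = 1.7439
Projection = [0.0, 3.7034, 0.0, 1.7439]
Squared diffs: [19.0742, 0.0, 4.0679, 0.0]
Distance = sqrt(23.1421) = 4.8106


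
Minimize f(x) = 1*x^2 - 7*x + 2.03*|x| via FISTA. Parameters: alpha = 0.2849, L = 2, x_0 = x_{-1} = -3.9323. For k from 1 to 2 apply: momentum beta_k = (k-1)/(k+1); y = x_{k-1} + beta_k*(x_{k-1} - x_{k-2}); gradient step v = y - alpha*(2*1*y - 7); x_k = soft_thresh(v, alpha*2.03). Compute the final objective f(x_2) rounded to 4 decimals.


FISTA on f(x) = 1*x^2 - 7*x + 2.03*|x|
L = 2, alpha = 0.2849
Iteration 1: beta = 0.0, y = -3.9323 + 0.0*(-3.9323 + 3.9323) = -3.9323
  grad(y) = -14.8646, v = y - alpha*grad = 0.3026
  prox(v) = soft_thresh(0.3026, 0.5783) = 0.0
Iteration 2: beta = 0.3333, y = 0.0 + 0.3333*(0.0 + 3.9323) = 1.3108
  grad(y) = -4.3785, v = y - alpha*grad = 2.5582
  prox(v) = soft_thresh(2.5582, 0.5783) = 1.9798
f(x_2) = 1*1.9798^2 - 7*1.9798 + 2.03*|1.9798| = -5.92


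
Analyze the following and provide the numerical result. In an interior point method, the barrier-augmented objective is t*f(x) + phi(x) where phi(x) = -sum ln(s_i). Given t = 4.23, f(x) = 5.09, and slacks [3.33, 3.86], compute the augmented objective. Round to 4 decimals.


Step 1: Compute log-barrier.
ln values: [1.203, 1.3507]
phi = -(1.203 + 1.3507) = -2.5536
Step 2: Compute augmented objective.
t*f(x) = 4.23*5.09 = 21.5307
Total = 21.5307 - 2.5536 = 18.9771


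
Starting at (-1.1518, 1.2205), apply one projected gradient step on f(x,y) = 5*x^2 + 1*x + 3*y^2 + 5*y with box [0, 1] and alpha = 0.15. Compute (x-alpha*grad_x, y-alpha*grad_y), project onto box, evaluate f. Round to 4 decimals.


Step 1: Compute gradient at (-1.1518, 1.2205).
grad_x = 2*5*-1.1518 + 1 = -10.518
grad_y = 2*3*1.2205 + 5 = 12.323
Step 2: Gradient step.
x_raw = -1.1518 - 0.15*-10.518 = 0.4259
y_raw = 1.2205 - 0.15*12.323 = -0.628
Step 3: Project onto [0, 1].
x_proj = clip(0.4259) = 0.4259
y_proj = clip(-0.628) = 0.0
Step 4: Evaluate f.
f(0.4259, 0.0) = 1.3329


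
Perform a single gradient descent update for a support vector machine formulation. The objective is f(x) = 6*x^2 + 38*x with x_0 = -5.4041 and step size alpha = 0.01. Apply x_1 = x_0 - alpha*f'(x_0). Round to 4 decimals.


We compute the gradient at x_0 and apply the update.
f'(x) = 12*x + 38
f'(-5.4041) = 12*-5.4041 + 38 = -26.8492
x_1 = -5.4041 - 0.01*-26.8492 = -5.1356


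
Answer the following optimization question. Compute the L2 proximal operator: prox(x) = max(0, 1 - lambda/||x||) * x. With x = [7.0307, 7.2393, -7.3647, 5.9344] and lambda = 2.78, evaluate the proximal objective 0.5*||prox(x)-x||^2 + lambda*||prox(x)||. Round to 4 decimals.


Step 1: Compute ||x||.
||x|| = 13.8309
Step 2: Compute scaling factor.
scale = max(0, 1 - 2.78/13.8309) = 0.799
Step 3: prox(x) = [5.6175, 5.7842, -5.8844, 4.7416]
||prox(x)|| = 11.0509
Step 4: Proximal objective.
0.5*||prox-x||^2 = 3.8642
lambda*||prox|| = 30.7215
Total = 34.5857


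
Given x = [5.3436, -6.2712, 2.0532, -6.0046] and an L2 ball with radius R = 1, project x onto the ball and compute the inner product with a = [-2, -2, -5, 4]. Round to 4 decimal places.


Step 1: Compute ||x|| (intermediates to 6 decimals).
||x|| = sqrt(5.3436^2 + (-6.2712)^2 + 2.0532^2 + (-6.0046)^2) = 10.399657
Step 2: Project.
Since ||x|| > R, scale = R/||x|| = 1/10.399657 = 0.096157, proj(x) = scale * x
proj(x) = [0.513825, -0.60302, 0.19743, -0.577384]
Step 3: Dot product.
a^T * proj(x) = -2*0.513825 - 2*(-0.60302) - 5*0.19743 + 4*(-0.577384) = -3.1183


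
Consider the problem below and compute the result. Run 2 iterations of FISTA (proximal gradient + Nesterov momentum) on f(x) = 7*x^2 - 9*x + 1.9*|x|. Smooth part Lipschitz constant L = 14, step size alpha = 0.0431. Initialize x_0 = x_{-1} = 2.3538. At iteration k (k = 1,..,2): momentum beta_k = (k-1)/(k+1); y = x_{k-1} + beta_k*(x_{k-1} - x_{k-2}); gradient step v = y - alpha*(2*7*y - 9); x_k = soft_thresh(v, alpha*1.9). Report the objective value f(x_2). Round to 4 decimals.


FISTA on f(x) = 7*x^2 - 9*x + 1.9*|x|
L = 14, alpha = 0.0431
Iteration 1: beta = 0.0, y = 2.3538 + 0.0*(2.3538 - 2.3538) = 2.3538
  grad(y) = 23.9532, v = y - alpha*grad = 1.3214
  prox(v) = soft_thresh(1.3214, 0.0819) = 1.2395
Iteration 2: beta = 0.3333, y = 1.2395 + 0.3333*(1.2395 - 2.3538) = 0.8681
  grad(y) = 3.1534, v = y - alpha*grad = 0.7322
  prox(v) = soft_thresh(0.7322, 0.0819) = 0.6503
f(x_2) = 7*0.6503^2 - 9*0.6503 + 1.9*|0.6503| = -1.6569


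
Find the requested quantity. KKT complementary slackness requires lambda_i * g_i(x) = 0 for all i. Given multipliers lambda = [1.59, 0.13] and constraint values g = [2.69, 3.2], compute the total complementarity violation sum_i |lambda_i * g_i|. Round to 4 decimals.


KKT complementary slackness check:
lambda_1 * g_1 = 1.59 * 2.69 = 4.2771
lambda_2 * g_2 = 0.13 * 3.2 = 0.416
Total violation = 4.2771 + 0.416 = 4.6931


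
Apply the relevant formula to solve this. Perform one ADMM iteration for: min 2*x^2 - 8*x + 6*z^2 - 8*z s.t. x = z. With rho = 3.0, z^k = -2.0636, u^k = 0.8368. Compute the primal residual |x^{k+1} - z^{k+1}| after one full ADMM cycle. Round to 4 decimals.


ADMM iteration with rho = 3.0, z^k = -2.0636, u^k = 0.8368
Step 1: x-update.
Minimize 2*x^2 - 8*x + (3.0/2)*(x + 2.0636 + 0.8368)^2
FOC: (2*2 + 3.0)*x = 8 + 3.0*(-2.0636 - 0.8368)
x^{k+1} = -0.1002
Step 2: z-update.
Minimize 6*z^2 - 8*z + (3.0/2)*(-0.1002 - z + 0.8368)^2
FOC: (2*6 + 3.0)*z = 8 + 3.0*(-0.1002 + 0.8368)
z^{k+1} = 0.6807
Step 3: u-update.
u^{k+1} = 0.8368 - 0.1002 - 0.6807 = 0.056
Step 4: Primal residual = |-0.1002 - 0.6807| = 0.7808


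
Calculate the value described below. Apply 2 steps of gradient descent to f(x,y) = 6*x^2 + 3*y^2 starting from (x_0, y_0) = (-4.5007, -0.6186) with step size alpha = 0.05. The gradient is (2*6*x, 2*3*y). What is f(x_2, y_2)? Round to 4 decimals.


Gradient descent on f(x,y) = 6*x^2 + 3*y^2.
Starting point: (-4.5007, -0.6186), alpha = 0.05
Step 1: grad_x = 2*6*-4.5007 = -54.0084, grad_y = 2*3*-0.6186 = -3.7116
  x_1 = -4.5007 - 0.05*-54.0084 = -1.8003
  y_1 = -0.6186 - 0.05*-3.7116 = -0.433
Step 2: grad_x = 2*6*-1.8003 = -21.6034, grad_y = 2*3*-0.433 = -2.5981
  x_2 = -1.8003 - 0.05*-21.6034 = -0.7201
  y_2 = -0.433 - 0.05*-2.5981 = -0.3031
f(-0.7201, -0.3031) = 6*(-0.7201)^2 + 3*(-0.3031)^2 = 3.387


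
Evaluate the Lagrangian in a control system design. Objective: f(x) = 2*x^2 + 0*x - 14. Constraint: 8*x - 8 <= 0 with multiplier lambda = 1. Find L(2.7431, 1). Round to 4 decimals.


Step 1: Evaluate f(x).
f(2.7431) = 2*2.7431^2 + 0*2.7431 - 14 = 1.0492
Step 2: Evaluate g(x).
g(2.7431) = 8*2.7431 - 8 = 13.9448
Step 3: Compute Lagrangian.
L = 1.0492 + 1*13.9448 = 14.994


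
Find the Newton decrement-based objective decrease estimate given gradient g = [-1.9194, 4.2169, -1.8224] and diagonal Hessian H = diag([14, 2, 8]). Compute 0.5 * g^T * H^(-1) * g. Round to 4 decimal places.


Step 1: H is diagonal, so H^(-1) * g = [-0.1371, 2.1085, -0.2278].
Step 2: g^T H^(-1) g = sum_i g_i^2 / H_ii
  = (-1.9194)^2/14 + (4.2169)^2/2 + (-1.8224)^2/8
  = 0.2631 + 8.8911 + 0.4151 = 9.5694
Step 3: Objective decrease = 0.5 * g^T H^(-1) g = 4.7847


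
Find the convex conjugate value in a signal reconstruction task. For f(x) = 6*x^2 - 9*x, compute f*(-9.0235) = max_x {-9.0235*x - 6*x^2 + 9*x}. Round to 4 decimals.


f*(y) = sup_x {y*x - a*x^2 - b*x} = sup_x {(y-b)*x - a*x^2}
FOC: (y - b) - 2a*x = 0 => x* = (y - b)/(2a)
x* = (-9.0235 + 9)/(2*6) = -0.002
f*(-9.0235) = (y-b)^2/(4a) = (-9.0235 + 9)^2/(4*6)
= 0.0006/24 = 0.0


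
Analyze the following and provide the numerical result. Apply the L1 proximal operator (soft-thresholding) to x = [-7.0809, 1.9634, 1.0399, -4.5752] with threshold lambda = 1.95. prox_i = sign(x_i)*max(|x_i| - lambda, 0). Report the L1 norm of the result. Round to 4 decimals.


Soft-thresholding with lambda = 1.95:
prox(-7.0809) = sign(-7.0809)*max(|-7.0809| - 1.95, 0) = -5.1309
prox(1.9634) = sign(1.9634)*max(|1.9634| - 1.95, 0) = 0.0134
prox(1.0399) = sign(1.0399)*max(|1.0399| - 1.95, 0) = 0.0
prox(-4.5752) = sign(-4.5752)*max(|-4.5752| - 1.95, 0) = -2.6252
prox(x) = [-5.1309, 0.0134, 0.0, -2.6252]
||prox(x)||_1 = 5.1309 + 0.0134 + 0.0 + 2.6252 = 7.7695


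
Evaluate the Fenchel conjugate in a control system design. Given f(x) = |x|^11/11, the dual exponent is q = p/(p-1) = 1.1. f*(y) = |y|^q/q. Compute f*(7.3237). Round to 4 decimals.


The conjugate exponent q satisfies 1/p + 1/q = 1.
p = 11, so q = 11/(11 - 1) = 1.1
|y|^q = 7.3237^1.1 = 8.9372
f*(7.3237) = 8.9372 / 1.1 = 8.1248


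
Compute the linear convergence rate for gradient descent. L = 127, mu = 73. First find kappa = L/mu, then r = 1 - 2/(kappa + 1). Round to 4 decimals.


Step 1: Compute the condition number.
kappa = L/mu = 127/73 = 1.7397
Step 2: Compute the convergence rate.
r = 1 - 2/(kappa + 1) = 1 - 2*mu/(L + mu) = (L - mu)/(L + mu) = 54/200 = 0.27


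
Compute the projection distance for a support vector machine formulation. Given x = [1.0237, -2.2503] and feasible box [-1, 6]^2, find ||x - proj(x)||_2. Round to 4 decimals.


Project each component onto [-1, 6].
clip(1.0237) = 1.0237, clip(-2.2503) = -1.0
Projection = [1.0237, -1.0]
Squared diffs: [0.0, 1.5633]
Distance = sqrt(1.5633) = 1.2503


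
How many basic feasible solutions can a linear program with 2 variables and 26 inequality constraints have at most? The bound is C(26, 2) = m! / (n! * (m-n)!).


Each vertex corresponds to some choice of n active constraints out of m, so the number of vertices is at most C(m, n) = m! / (n!(m-n)!).
m = 26, n = 2
Numerator: 26 * 25
Denominator: 2! = 2
C(26, 2) = 325


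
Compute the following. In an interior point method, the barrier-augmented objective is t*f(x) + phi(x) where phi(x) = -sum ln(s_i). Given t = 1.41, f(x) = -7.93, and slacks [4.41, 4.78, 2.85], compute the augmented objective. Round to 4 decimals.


Step 1: Compute log-barrier.
ln values: [1.4839, 1.5644, 1.0473]
phi = -(1.4839 + 1.5644 + 1.0473) = -4.0956
Step 2: Compute augmented objective.
t*f(x) = 1.41*-7.93 = -11.1813
Total = -11.1813 - 4.0956 = -15.2769


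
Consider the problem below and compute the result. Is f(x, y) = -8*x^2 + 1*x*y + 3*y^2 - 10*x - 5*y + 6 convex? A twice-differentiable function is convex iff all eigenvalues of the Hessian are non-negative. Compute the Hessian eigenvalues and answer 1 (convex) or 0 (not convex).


The Hessian of f(x,y) = -8*x^2 + 1*x*y + 3*y^2 - 10*x - 5*y + 6 is:
H = [[-16, 1], [1, 6]]
Trace = -16 + 6 = -10
Determinant = -16*6 - (1)^2 = -97
Discriminant = (-10)^2 - 4*-97 = 488.0
Eigenvalues: lambda_1 = -16.0454, lambda_2 = 6.0454
The function is not convex.

0


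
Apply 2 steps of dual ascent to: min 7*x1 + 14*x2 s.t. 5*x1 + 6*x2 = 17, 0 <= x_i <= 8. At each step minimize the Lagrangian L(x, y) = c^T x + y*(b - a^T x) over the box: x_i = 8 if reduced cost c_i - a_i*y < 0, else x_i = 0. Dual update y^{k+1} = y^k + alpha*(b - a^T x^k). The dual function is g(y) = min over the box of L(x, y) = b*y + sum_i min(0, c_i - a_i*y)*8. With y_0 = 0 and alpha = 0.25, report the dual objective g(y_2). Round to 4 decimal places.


Dual ascent for LP: min 7*x1 + 14*x2, 5*x1 + 6*x2 = 17, 0 <= x_i <= 8
Step 1: y^k = 0.0, reduced costs: (7.0, 14.0)
  x^k = (0.0, 0.0), subgradient = b - a^T x = 17.0
  y^{k+1} = 0.0 + 0.25*17.0 = 4.25
Step 2: y^k = 4.25, reduced costs: (-14.25, -11.5)
  x^k = (8.0, 8.0), subgradient = b - a^T x = -71.0
  y^{k+1} = 4.25 + 0.25*-71.0 = -13.5
Dual objective at y_2 = -13.5: reduced costs (74.5, 95.0), box minimizer x = (0.0, 0.0)
g(y_2) = b*y + (c1 - a1*y)*x1 + (c2 - a2*y)*x2 = 17*(-13.5) + 74.5*0.0 + 95.0*0.0 = -229.5 + 0.0 + 0.0 = -229.5


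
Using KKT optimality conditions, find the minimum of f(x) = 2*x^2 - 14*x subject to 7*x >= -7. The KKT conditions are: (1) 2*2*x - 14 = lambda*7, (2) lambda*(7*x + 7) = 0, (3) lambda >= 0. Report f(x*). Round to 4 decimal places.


Step 1: Try lambda = 0 (constraint inactive).
Stationarity: 2*2*x - 14 = 0
x* = 14/(2*2) = 3.5
Check constraint: 7*3.5 = 24.5 >= -7 -- satisfied.
Step 2: Compute optimal value.
f(x*) = 2*3.5^2 - 14*3.5 = -24.5


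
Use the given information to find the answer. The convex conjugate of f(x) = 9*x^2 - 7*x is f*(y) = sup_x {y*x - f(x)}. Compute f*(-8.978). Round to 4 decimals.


f*(y) = sup_x {y*x - a*x^2 - b*x} = sup_x {(y-b)*x - a*x^2}
FOC: (y - b) - 2a*x = 0 => x* = (y - b)/(2a)
x* = (-8.978 + 7)/(2*9) = -0.1099
f*(-8.978) = (y-b)^2/(4a) = (-8.978 + 7)^2/(4*9)
= 3.9125/36 = 0.1087


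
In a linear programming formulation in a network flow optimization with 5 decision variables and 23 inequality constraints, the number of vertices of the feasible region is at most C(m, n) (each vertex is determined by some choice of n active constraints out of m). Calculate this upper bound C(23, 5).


Each vertex corresponds to some choice of n active constraints out of m, so the number of vertices is at most C(m, n) = m! / (n!(m-n)!).
m = 23, n = 5
Numerator: 23 * 22 * 21 * 20 * 19
Denominator: 5! = 120
C(23, 5) = 33649


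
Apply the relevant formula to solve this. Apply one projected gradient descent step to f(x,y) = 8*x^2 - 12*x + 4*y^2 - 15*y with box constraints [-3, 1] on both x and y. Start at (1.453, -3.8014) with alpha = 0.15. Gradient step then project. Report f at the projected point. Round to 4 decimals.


Step 1: Compute gradient at (1.453, -3.8014).
grad_x = 2*8*1.453 - 12 = 11.248
grad_y = 2*4*-3.8014 - 15 = -45.4112
Step 2: Gradient step.
x_raw = 1.453 - 0.15*11.248 = -0.2342
y_raw = -3.8014 - 0.15*-45.4112 = 3.0103
Step 3: Project onto [-3, 1].
x_proj = clip(-0.2342) = -0.2342
y_proj = clip(3.0103) = 1.0
Step 4: Evaluate f.
f(-0.2342, 1.0) = -7.7508


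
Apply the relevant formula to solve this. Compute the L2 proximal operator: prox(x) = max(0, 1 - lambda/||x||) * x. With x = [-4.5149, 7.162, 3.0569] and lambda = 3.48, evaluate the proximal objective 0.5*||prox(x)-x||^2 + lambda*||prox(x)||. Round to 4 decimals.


Step 1: Compute ||x||.
||x|| = 9.0013
Step 2: Compute scaling factor.
scale = max(0, 1 - 3.48/9.0013) = 0.6134
Step 3: prox(x) = [-2.7694, 4.3931, 1.8751]
||prox(x)|| = 5.5213
Step 4: Proximal objective.
0.5*||prox-x||^2 = 6.0552
lambda*||prox|| = 19.2141
Total = 25.2693


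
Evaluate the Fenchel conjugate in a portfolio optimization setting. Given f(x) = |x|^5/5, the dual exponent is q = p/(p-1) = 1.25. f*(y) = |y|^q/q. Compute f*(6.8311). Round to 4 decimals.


The conjugate exponent q satisfies 1/p + 1/q = 1.
p = 5, so q = 5/(5 - 1) = 1.25
|y|^q = 6.8311^1.25 = 11.0437
f*(6.8311) = 11.0437 / 1.25 = 8.8349


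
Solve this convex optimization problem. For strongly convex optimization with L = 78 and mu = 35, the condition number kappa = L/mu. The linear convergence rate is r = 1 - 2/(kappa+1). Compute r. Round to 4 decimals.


Step 1: Compute the condition number.
kappa = L/mu = 78/35 = 2.2286
Step 2: Compute the convergence rate.
r = 1 - 2/(kappa + 1) = 1 - 2*mu/(L + mu) = (L - mu)/(L + mu) = 43/113 = 0.3805


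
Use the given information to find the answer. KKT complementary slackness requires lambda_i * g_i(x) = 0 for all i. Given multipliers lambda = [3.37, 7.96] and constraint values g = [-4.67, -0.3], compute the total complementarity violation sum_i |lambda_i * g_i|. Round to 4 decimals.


KKT complementary slackness check:
lambda_1 * g_1 = 3.37 * -4.67 = -15.7379
lambda_2 * g_2 = 7.96 * -0.3 = -2.388
Total violation = 15.7379 + 2.388 = 18.1259


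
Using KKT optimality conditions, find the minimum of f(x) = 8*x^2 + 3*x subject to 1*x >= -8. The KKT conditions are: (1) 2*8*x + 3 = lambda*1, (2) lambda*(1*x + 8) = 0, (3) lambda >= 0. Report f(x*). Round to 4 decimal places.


Step 1: Try lambda = 0 (constraint inactive).
Stationarity: 2*8*x + 3 = 0
x* = -3/(2*8) = -0.1875
Check constraint: 1*-0.1875 = -0.1875 >= -8 -- satisfied.
Step 2: Compute optimal value.
f(x*) = 8*(-0.1875)^2 + 3*(-0.1875) = -0.2813


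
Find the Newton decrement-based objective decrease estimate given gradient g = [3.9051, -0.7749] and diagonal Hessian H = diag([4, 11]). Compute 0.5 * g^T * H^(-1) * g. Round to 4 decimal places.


Step 1: H is diagonal, so H^(-1) * g = [0.9763, -0.0704].
Step 2: g^T H^(-1) g = sum_i g_i^2 / H_ii
  = (3.9051)^2/4 + (-0.7749)^2/11
  = 3.8125 + 0.0546 = 3.867
Step 3: Objective decrease = 0.5 * g^T H^(-1) g = 1.9335


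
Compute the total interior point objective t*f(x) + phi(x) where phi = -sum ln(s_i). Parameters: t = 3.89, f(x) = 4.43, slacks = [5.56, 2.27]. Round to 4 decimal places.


Step 1: Compute log-barrier.
ln values: [1.7156, 0.8198]
phi = -(1.7156 + 0.8198) = -2.5354
Step 2: Compute augmented objective.
t*f(x) = 3.89*4.43 = 17.2327
Total = 17.2327 - 2.5354 = 14.6973


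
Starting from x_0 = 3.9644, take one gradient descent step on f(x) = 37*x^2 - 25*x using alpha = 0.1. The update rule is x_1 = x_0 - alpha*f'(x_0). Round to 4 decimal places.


We compute the gradient at x_0 and apply the update.
f'(x) = 74*x - 25
f'(3.9644) = 74*3.9644 - 25 = 268.3656
x_1 = 3.9644 - 0.1*268.3656 = -22.8722


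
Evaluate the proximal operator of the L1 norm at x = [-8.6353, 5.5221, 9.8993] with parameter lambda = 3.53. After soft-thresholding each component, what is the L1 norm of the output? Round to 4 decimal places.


Soft-thresholding with lambda = 3.53:
prox(-8.6353) = sign(-8.6353)*max(|-8.6353| - 3.53, 0) = -5.1053
prox(5.5221) = sign(5.5221)*max(|5.5221| - 3.53, 0) = 1.9921
prox(9.8993) = sign(9.8993)*max(|9.8993| - 3.53, 0) = 6.3693
prox(x) = [-5.1053, 1.9921, 6.3693]
||prox(x)||_1 = 5.1053 + 1.9921 + 6.3693 = 13.4667


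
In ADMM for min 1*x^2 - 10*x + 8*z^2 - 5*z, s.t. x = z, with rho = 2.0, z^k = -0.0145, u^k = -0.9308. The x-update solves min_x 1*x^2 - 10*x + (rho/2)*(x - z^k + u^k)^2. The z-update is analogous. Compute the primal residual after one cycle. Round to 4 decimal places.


ADMM iteration with rho = 2.0, z^k = -0.0145, u^k = -0.9308
Step 1: x-update.
Minimize 1*x^2 - 10*x + (2.0/2)*(x + 0.0145 - 0.9308)^2
FOC: (2*1 + 2.0)*x = 10 + 2.0*(-0.0145 + 0.9308)
x^{k+1} = 2.9582
Step 2: z-update.
Minimize 8*z^2 - 5*z + (2.0/2)*(2.9582 - z - 0.9308)^2
FOC: (2*8 + 2.0)*z = 5 + 2.0*(2.9582 - 0.9308)
z^{k+1} = 0.503
Step 3: u-update.
u^{k+1} = -0.9308 + 2.9582 - 0.503 = 1.5243
Step 4: Primal residual = |2.9582 - 0.503| = 2.4551


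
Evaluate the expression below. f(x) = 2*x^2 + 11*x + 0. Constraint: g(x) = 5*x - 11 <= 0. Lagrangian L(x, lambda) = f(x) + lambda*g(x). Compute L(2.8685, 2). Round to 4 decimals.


Step 1: Evaluate f(x).
f(2.8685) = 2*2.8685^2 + 11*2.8685 + 0 = 48.0101
Step 2: Evaluate g(x).
g(2.8685) = 5*2.8685 - 11 = 3.3425
Step 3: Compute Lagrangian.
L = 48.0101 + 2*3.3425 = 54.6951


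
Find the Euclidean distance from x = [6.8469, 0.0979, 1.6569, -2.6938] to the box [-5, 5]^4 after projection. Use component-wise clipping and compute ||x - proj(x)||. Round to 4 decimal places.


Project each component onto [-5, 5].
clip(6.8469) = 5.0, clip(0.0979) = 0.0979, clip(1.6569) = 1.6569, clip(-2.6938) = -2.6938
Projection = [5.0, 0.0979, 1.6569, -2.6938]
Squared diffs: [3.411, 0.0, 0.0, 0.0]
Distance = sqrt(3.411) = 1.8469


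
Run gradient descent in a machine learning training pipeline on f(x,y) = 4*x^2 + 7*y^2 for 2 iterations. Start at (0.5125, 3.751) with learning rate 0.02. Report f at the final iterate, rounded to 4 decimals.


Gradient descent on f(x,y) = 4*x^2 + 7*y^2.
Starting point: (0.5125, 3.751), alpha = 0.02
Step 1: grad_x = 2*4*0.5125 = 4.1, grad_y = 2*7*3.751 = 52.514
  x_1 = 0.5125 - 0.02*4.1 = 0.4305
  y_1 = 3.751 - 0.02*52.514 = 2.7007
Step 2: grad_x = 2*4*0.4305 = 3.444, grad_y = 2*7*2.7007 = 37.8101
  x_2 = 0.4305 - 0.02*3.444 = 0.3616
  y_2 = 2.7007 - 0.02*37.8101 = 1.9445
f(0.3616, 1.9445) = 4*0.3616^2 + 7*1.9445^2 = 26.9911


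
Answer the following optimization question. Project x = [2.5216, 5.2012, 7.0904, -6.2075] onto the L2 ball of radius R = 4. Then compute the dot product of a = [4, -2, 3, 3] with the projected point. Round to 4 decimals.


Step 1: Compute ||x|| (intermediates to 6 decimals).
||x|| = sqrt(2.5216^2 + 5.2012^2 + 7.0904^2 + (-6.2075)^2) = 11.055215
Step 2: Project.
Since ||x|| > R, scale = R/||x|| = 4/11.055215 = 0.36182, proj(x) = scale * x
proj(x) = [0.912365, 1.881898, 2.565449, -2.245998]
Step 3: Dot product.
a^T * proj(x) = 4*0.912365 - 2*1.881898 + 3*2.565449 + 3*(-2.245998) = 0.844


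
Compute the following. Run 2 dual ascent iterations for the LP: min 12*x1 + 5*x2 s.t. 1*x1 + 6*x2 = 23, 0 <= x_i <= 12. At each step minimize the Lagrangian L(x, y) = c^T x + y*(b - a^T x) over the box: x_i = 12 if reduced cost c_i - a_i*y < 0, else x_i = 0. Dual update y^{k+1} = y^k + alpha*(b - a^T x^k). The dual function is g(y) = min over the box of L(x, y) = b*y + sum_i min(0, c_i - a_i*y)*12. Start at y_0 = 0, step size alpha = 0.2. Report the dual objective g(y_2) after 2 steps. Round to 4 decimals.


Dual ascent for LP: min 12*x1 + 5*x2, 1*x1 + 6*x2 = 23, 0 <= x_i <= 12
Step 1: y^k = 0.0, reduced costs: (12.0, 5.0)
  x^k = (0.0, 0.0), subgradient = b - a^T x = 23.0
  y^{k+1} = 0.0 + 0.2*23.0 = 4.6
Step 2: y^k = 4.6, reduced costs: (7.4, -22.6)
  x^k = (0.0, 12.0), subgradient = b - a^T x = -49.0
  y^{k+1} = 4.6 + 0.2*-49.0 = -5.2
Dual objective at y_2 = -5.2: reduced costs (17.2, 36.2), box minimizer x = (0.0, 0.0)
g(y_2) = b*y + (c1 - a1*y)*x1 + (c2 - a2*y)*x2 = 23*(-5.2) + 17.2*0.0 + 36.2*0.0 = -119.6 + 0.0 + 0.0 = -119.6


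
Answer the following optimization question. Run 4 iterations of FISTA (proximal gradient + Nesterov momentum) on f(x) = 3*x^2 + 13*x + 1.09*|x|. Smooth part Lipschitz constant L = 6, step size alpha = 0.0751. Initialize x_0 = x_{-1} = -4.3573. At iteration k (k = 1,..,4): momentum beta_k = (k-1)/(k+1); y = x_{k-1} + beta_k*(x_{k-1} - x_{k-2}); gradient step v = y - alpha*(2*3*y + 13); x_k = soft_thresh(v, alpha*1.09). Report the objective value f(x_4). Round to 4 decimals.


FISTA on f(x) = 3*x^2 + 13*x + 1.09*|x|
L = 6, alpha = 0.0751
Iteration 1: beta = 0.0, y = -4.3573 + 0.0*(-4.3573 + 4.3573) = -4.3573
  grad(y) = -13.1438, v = y - alpha*grad = -3.3702
  prox(v) = soft_thresh(-3.3702, 0.0819) = -3.2883
Iteration 2: beta = 0.3333, y = -3.2883 + 0.3333*(-3.2883 + 4.3573) = -2.932
  grad(y) = -4.5921, v = y - alpha*grad = -2.5872
  prox(v) = soft_thresh(-2.5872, 0.0819) = -2.5053
Iteration 3: beta = 0.5, y = -2.5053 + 0.5*(-2.5053 + 3.2883) = -2.1138
  grad(y) = 0.3174, v = y - alpha*grad = -2.1376
  prox(v) = soft_thresh(-2.1376, 0.0819) = -2.0557
Iteration 4: beta = 0.6, y = -2.0557 + 0.6*(-2.0557 + 2.5053) = -1.786
  grad(y) = 2.2839, v = y - alpha*grad = -1.9575
  prox(v) = soft_thresh(-1.9575, 0.0819) = -1.8757
f(x_4) = 3*(-1.8757)^2 + 13*(-1.8757) + 1.09*|-1.8757| = -11.7848


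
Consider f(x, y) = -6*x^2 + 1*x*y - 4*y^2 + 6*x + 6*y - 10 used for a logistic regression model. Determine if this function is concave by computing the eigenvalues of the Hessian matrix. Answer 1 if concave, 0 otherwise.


The Hessian of f(x,y) = -6*x^2 + 1*x*y - 4*y^2 + 6*x + 6*y - 10 is:
H = [[-12, 1], [1, -8]]
Trace = -12 - 8 = -20
Determinant = -12*-8 - (1)^2 = 95
Discriminant = (-20)^2 - 4*95 = 20.0
Eigenvalues: lambda_1 = -12.2361, lambda_2 = -7.7639
The function is concave.

1


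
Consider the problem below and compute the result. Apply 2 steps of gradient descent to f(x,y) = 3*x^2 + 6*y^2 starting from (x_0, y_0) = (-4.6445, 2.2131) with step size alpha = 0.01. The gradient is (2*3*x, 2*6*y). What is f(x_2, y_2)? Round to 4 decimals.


Gradient descent on f(x,y) = 3*x^2 + 6*y^2.
Starting point: (-4.6445, 2.2131), alpha = 0.01
Step 1: grad_x = 2*3*-4.6445 = -27.867, grad_y = 2*6*2.2131 = 26.5572
  x_1 = -4.6445 - 0.01*-27.867 = -4.3658
  y_1 = 2.2131 - 0.01*26.5572 = 1.9475
Step 2: grad_x = 2*3*-4.3658 = -26.195, grad_y = 2*6*1.9475 = 23.3703
  x_2 = -4.3658 - 0.01*-26.195 = -4.1039
  y_2 = 1.9475 - 0.01*23.3703 = 1.7138
f(-4.1039, 1.7138) = 3*(-4.1039)^2 + 6*1.7138^2 = 68.1487


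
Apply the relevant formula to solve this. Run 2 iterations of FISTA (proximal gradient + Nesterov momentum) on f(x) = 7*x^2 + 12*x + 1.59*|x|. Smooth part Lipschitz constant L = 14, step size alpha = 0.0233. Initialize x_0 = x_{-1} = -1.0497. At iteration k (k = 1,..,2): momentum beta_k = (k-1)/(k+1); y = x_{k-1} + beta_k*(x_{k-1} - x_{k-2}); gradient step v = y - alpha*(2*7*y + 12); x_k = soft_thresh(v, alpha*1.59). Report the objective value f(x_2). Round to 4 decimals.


FISTA on f(x) = 7*x^2 + 12*x + 1.59*|x|
L = 14, alpha = 0.0233
Iteration 1: beta = 0.0, y = -1.0497 + 0.0*(-1.0497 + 1.0497) = -1.0497
  grad(y) = -2.6958, v = y - alpha*grad = -0.9869
  prox(v) = soft_thresh(-0.9869, 0.037) = -0.9498
Iteration 2: beta = 0.3333, y = -0.9498 + 0.3333*(-0.9498 + 1.0497) = -0.9166
  grad(y) = -0.8318, v = y - alpha*grad = -0.8972
  prox(v) = soft_thresh(-0.8972, 0.037) = -0.8601
f(x_2) = 7*(-0.8601)^2 + 12*(-0.8601) + 1.59*|-0.8601| = -3.7752


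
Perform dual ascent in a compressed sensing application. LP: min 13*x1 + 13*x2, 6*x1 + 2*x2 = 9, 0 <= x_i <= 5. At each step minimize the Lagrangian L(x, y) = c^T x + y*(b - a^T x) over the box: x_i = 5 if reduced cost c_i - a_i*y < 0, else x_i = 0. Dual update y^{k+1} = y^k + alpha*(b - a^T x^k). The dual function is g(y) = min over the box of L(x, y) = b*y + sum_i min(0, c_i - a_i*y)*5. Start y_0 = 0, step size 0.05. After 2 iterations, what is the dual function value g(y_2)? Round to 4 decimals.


Dual ascent for LP: min 13*x1 + 13*x2, 6*x1 + 2*x2 = 9, 0 <= x_i <= 5
Step 1: y^k = 0.0, reduced costs: (13.0, 13.0)
  x^k = (0.0, 0.0), subgradient = b - a^T x = 9.0
  y^{k+1} = 0.0 + 0.05*9.0 = 0.45
Step 2: y^k = 0.45, reduced costs: (10.3, 12.1)
  x^k = (0.0, 0.0), subgradient = b - a^T x = 9.0
  y^{k+1} = 0.45 + 0.05*9.0 = 0.9
Dual objective at y_2 = 0.9: reduced costs (7.6, 11.2), box minimizer x = (0.0, 0.0)
g(y_2) = b*y + (c1 - a1*y)*x1 + (c2 - a2*y)*x2 = 9*0.9 + 7.6*0.0 + 11.2*0.0 = 8.1 + 0.0 + 0.0 = 8.1


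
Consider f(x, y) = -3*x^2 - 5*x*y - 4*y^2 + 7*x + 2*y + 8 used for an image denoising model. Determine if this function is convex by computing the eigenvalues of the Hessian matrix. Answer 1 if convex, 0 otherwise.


The Hessian of f(x,y) = -3*x^2 - 5*x*y - 4*y^2 + 7*x + 2*y + 8 is:
H = [[-6, -5], [-5, -8]]
Trace = -6 - 8 = -14
Determinant = -6*-8 - (-5)^2 = 23
Discriminant = (-14)^2 - 4*23 = 104.0
Eigenvalues: lambda_1 = -12.099, lambda_2 = -1.901
The function is not convex.

0


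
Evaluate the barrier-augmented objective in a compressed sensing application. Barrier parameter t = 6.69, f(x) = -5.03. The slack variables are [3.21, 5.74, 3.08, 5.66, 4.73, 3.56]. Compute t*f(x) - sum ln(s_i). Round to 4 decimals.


Step 1: Compute log-barrier.
ln values: [1.1663, 1.7475, 1.1249, 1.7334, 1.5539, 1.2698]
phi = -(1.1663 + 1.7475 + 1.1249 + 1.7334 + 1.5539 + 1.2698) = -8.5958
Step 2: Compute augmented objective.
t*f(x) = 6.69*-5.03 = -33.6507
Total = -33.6507 - 8.5958 = -42.2465


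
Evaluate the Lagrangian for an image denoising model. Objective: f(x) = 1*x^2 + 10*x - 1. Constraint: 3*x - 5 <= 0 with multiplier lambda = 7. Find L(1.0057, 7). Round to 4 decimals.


Step 1: Evaluate f(x).
f(1.0057) = 1*1.0057^2 + 10*1.0057 - 1 = 10.0684
Step 2: Evaluate g(x).
g(1.0057) = 3*1.0057 - 5 = -1.9829
Step 3: Compute Lagrangian.
L = 10.0684 + 7*-1.9829 = -3.8119


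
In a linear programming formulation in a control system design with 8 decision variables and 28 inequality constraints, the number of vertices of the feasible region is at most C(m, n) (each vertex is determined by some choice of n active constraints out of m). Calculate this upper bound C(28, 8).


Each vertex corresponds to some choice of n active constraints out of m, so the number of vertices is at most C(m, n) = m! / (n!(m-n)!).
m = 28, n = 8
Numerator: 28 * 27 * 26 * 25 * 24 * 23 * 22 * 21
Denominator: 8! = 40320
C(28, 8) = 3108105


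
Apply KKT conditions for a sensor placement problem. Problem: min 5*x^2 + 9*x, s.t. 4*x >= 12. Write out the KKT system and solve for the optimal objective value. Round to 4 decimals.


Step 1: Try lambda = 0 (constraint inactive).
x_unc = -9/(2*5) = -0.9
Check: 4*-0.9 = -3.6 < 12 -- violated!
Step 2: Constraint must be active: 4*x = 12
x* = 12/4 = 3.0
lambda = (2*5*3.0 + 9)/4 = 9.75
Step 3: Compute optimal value.
f(x*) = 5*3.0^2 + 9*3.0 = 72.0


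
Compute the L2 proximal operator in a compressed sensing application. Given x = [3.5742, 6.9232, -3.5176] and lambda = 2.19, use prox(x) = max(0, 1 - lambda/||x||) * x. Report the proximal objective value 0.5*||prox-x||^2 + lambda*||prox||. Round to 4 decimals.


Step 1: Compute ||x||.
||x|| = 8.5486
Step 2: Compute scaling factor.
scale = max(0, 1 - 2.19/8.5486) = 0.7438
Step 3: prox(x) = [2.6586, 5.1496, -2.6165]
||prox(x)|| = 6.3586
Step 4: Proximal objective.
0.5*||prox-x||^2 = 2.3981
lambda*||prox|| = 13.9253
Total = 16.3235


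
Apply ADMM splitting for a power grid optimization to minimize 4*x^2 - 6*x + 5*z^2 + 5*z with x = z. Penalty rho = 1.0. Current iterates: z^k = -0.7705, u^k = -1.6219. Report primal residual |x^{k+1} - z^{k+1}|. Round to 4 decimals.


ADMM iteration with rho = 1.0, z^k = -0.7705, u^k = -1.6219
Step 1: x-update.
Minimize 4*x^2 - 6*x + (1.0/2)*(x + 0.7705 - 1.6219)^2
FOC: (2*4 + 1.0)*x = 6 + 1.0*(-0.7705 + 1.6219)
x^{k+1} = 0.7613
Step 2: z-update.
Minimize 5*z^2 + 5*z + (1.0/2)*(0.7613 - z - 1.6219)^2
FOC: (2*5 + 1.0)*z = -5 + 1.0*(0.7613 - 1.6219)
z^{k+1} = -0.5328
Step 3: u-update.
u^{k+1} = -1.6219 + 0.7613 + 0.5328 = -0.3278
Step 4: Primal residual = |0.7613 + 0.5328| = 1.2941


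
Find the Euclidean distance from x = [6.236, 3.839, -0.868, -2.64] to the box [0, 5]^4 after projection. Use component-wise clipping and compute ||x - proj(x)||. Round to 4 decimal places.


Project each component onto [0, 5].
clip(6.236) = 5.0, clip(3.839) = 3.839, clip(-0.868) = 0.0, clip(-2.64) = 0.0
Projection = [5.0, 3.839, 0.0, 0.0]
Squared diffs: [1.5277, 0.0, 0.7534, 6.9696]
Distance = sqrt(9.2507) = 3.0415


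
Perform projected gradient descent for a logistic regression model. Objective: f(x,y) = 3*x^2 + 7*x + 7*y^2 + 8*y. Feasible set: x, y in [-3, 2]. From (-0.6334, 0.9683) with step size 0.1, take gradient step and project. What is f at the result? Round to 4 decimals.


Step 1: Compute gradient at (-0.6334, 0.9683).
grad_x = 2*3*-0.6334 + 7 = 3.1996
grad_y = 2*7*0.9683 + 8 = 21.5562
Step 2: Gradient step.
x_raw = -0.6334 - 0.1*3.1996 = -0.9534
y_raw = 0.9683 - 0.1*21.5562 = -1.1873
Step 3: Project onto [-3, 2].
x_proj = clip(-0.9534) = -0.9534
y_proj = clip(-1.1873) = -1.1873
Step 4: Evaluate f.
f(-0.9534, -1.1873) = -3.5773


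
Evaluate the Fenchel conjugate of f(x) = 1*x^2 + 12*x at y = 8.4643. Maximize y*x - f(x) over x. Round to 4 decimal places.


f*(y) = sup_x {y*x - a*x^2 - b*x} = sup_x {(y-b)*x - a*x^2}
FOC: (y - b) - 2a*x = 0 => x* = (y - b)/(2a)
x* = (8.4643 - 12)/(2*1) = -1.7679
f*(8.4643) = (y-b)^2/(4a) = (8.4643 - 12)^2/(4*1)
= 12.5012/4 = 3.1253


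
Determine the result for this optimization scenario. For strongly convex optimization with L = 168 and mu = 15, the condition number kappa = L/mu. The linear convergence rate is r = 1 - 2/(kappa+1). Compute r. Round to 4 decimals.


Step 1: Compute the condition number.
kappa = L/mu = 168/15 = 11.2
Step 2: Compute the convergence rate.
r = 1 - 2/(kappa + 1) = 1 - 2*mu/(L + mu) = (L - mu)/(L + mu) = 153/183 = 0.8361


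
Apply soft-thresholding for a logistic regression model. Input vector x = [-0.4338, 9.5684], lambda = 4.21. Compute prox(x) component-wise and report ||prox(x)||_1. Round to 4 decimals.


Soft-thresholding with lambda = 4.21:
prox(-0.4338) = sign(-0.4338)*max(|-0.4338| - 4.21, 0) = 0.0
prox(9.5684) = sign(9.5684)*max(|9.5684| - 4.21, 0) = 5.3584
prox(x) = [0.0, 5.3584]
||prox(x)||_1 = 0.0 + 5.3584 = 5.3584


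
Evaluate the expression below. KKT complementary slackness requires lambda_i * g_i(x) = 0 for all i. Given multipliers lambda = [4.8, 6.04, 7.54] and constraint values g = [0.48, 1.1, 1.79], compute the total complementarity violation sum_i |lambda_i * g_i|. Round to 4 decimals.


KKT complementary slackness check:
lambda_1 * g_1 = 4.8 * 0.48 = 2.304
lambda_2 * g_2 = 6.04 * 1.1 = 6.644
lambda_3 * g_3 = 7.54 * 1.79 = 13.4966
Total violation = 2.304 + 6.644 + 13.4966 = 22.4446


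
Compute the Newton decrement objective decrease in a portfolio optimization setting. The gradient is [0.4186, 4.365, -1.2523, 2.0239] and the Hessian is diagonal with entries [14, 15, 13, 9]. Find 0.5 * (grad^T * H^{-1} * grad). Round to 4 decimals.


Step 1: H is diagonal, so H^(-1) * g = [0.0299, 0.291, -0.0963, 0.2249].
Step 2: g^T H^(-1) g = sum_i g_i^2 / H_ii
  = (0.4186)^2/14 + (4.365)^2/15 + (-1.2523)^2/13 + (2.0239)^2/9
  = 0.0125 + 1.2702 + 0.1206 + 0.4551 = 1.8585
Step 3: Objective decrease = 0.5 * g^T H^(-1) g = 0.9292


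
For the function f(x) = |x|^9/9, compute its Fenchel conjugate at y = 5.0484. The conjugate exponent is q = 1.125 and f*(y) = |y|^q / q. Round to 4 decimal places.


The conjugate exponent q satisfies 1/p + 1/q = 1.
p = 9, so q = 9/(9 - 1) = 1.125
|y|^q = 5.0484^1.125 = 6.1808
f*(5.0484) = 6.1808 / 1.125 = 5.4941


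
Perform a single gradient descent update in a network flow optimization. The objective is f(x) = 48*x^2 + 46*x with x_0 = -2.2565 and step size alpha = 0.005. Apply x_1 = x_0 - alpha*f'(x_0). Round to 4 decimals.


We compute the gradient at x_0 and apply the update.
f'(x) = 96*x + 46
f'(-2.2565) = 96*-2.2565 + 46 = -170.624
x_1 = -2.2565 - 0.005*-170.624 = -1.4034


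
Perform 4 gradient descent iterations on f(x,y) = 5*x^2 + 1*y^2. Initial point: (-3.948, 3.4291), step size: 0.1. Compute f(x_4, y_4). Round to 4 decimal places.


Gradient descent on f(x,y) = 5*x^2 + 1*y^2.
Starting point: (-3.948, 3.4291), alpha = 0.1
Step 1: grad_x = 2*5*-3.948 = -39.48, grad_y = 2*1*3.4291 = 6.8582
  x_1 = -3.948 - 0.1*-39.48 = 0.0
  y_1 = 3.4291 - 0.1*6.8582 = 2.7433
Step 2: grad_x = 2*5*0.0 = 0.0, grad_y = 2*1*2.7433 = 5.4866
  x_2 = 0.0 - 0.1*0.0 = 0.0
  y_2 = 2.7433 - 0.1*5.4866 = 2.1946
Step 3: grad_x = 2*5*0.0 = 0.0, grad_y = 2*1*2.1946 = 4.3892
  x_3 = 0.0 - 0.1*0.0 = 0.0
  y_3 = 2.1946 - 0.1*4.3892 = 1.7557
Step 4: grad_x = 2*5*0.0 = 0.0, grad_y = 2*1*1.7557 = 3.5114
  x_4 = 0.0 - 0.1*0.0 = 0.0
  y_4 = 1.7557 - 0.1*3.5114 = 1.4046
f(0.0, 1.4046) = 5*0.0^2 + 1*1.4046^2 = 1.9728


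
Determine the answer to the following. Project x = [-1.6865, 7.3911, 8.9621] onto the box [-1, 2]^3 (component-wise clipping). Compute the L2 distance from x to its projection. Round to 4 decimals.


Project each component onto [-1, 2].
clip(-1.6865) = -1.0, clip(7.3911) = 2.0, clip(8.9621) = 2.0
Projection = [-1.0, 2.0, 2.0]
Squared diffs: [0.4713, 29.064, 48.4708]
Distance = sqrt(78.0061) = 8.8321


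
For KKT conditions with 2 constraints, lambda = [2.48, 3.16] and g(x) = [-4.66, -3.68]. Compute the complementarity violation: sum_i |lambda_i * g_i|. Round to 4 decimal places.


KKT complementary slackness check:
lambda_1 * g_1 = 2.48 * -4.66 = -11.5568
lambda_2 * g_2 = 3.16 * -3.68 = -11.6288
Total violation = 11.5568 + 11.6288 = 23.1856


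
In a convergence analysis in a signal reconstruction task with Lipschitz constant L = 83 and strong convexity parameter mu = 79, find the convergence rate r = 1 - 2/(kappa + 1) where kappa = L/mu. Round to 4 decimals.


Step 1: Compute the condition number.
kappa = L/mu = 83/79 = 1.0506
Step 2: Compute the convergence rate.
r = 1 - 2/(kappa + 1) = 1 - 2*mu/(L + mu) = (L - mu)/(L + mu) = 4/162 = 0.0247


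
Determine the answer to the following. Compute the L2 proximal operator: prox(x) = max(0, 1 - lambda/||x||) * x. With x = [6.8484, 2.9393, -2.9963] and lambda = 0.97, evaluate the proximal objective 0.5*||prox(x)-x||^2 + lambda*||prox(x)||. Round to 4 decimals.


Step 1: Compute ||x||.
||x|| = 8.0323
Step 2: Compute scaling factor.
scale = max(0, 1 - 0.97/8.0323) = 0.8792
Step 3: prox(x) = [6.0214, 2.5843, -2.6345]
||prox(x)|| = 7.0623
Step 4: Proximal objective.
0.5*||prox-x||^2 = 0.4705
lambda*||prox|| = 6.8504
Total = 7.3209


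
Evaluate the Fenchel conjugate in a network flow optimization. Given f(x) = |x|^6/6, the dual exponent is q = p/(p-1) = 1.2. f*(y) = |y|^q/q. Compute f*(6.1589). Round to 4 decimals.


The conjugate exponent q satisfies 1/p + 1/q = 1.
p = 6, so q = 6/(6 - 1) = 1.2
|y|^q = 6.1589^1.2 = 8.8594
f*(6.1589) = 8.8594 / 1.2 = 7.3828


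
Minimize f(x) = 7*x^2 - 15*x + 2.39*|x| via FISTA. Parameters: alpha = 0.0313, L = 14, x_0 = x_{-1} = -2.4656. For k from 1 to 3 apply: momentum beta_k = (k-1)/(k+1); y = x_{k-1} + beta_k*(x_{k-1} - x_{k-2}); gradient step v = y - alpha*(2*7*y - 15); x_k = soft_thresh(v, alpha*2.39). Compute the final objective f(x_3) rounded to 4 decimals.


FISTA on f(x) = 7*x^2 - 15*x + 2.39*|x|
L = 14, alpha = 0.0313
Iteration 1: beta = 0.0, y = -2.4656 + 0.0*(-2.4656 + 2.4656) = -2.4656
  grad(y) = -49.5184, v = y - alpha*grad = -0.9157
  prox(v) = soft_thresh(-0.9157, 0.0748) = -0.8409
Iteration 2: beta = 0.3333, y = -0.8409 + 0.3333*(-0.8409 + 2.4656) = -0.2993
  grad(y) = -19.1901, v = y - alpha*grad = 0.3014
  prox(v) = soft_thresh(0.3014, 0.0748) = 0.2266
Iteration 3: beta = 0.5, y = 0.2266 + 0.5*(0.2266 + 0.8409) = 0.7603
  grad(y) = -4.3563, v = y - alpha*grad = 0.8966
  prox(v) = soft_thresh(0.8966, 0.0748) = 0.8218
f(x_3) = 7*0.8218^2 - 15*0.8218 + 2.39*|0.8218| = -5.6354


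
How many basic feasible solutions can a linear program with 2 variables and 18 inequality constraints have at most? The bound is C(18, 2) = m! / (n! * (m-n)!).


Each vertex corresponds to some choice of n active constraints out of m, so the number of vertices is at most C(m, n) = m! / (n!(m-n)!).
m = 18, n = 2
Numerator: 18 * 17
Denominator: 2! = 2
C(18, 2) = 153
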